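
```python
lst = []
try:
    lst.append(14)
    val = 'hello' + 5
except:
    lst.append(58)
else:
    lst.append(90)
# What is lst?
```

Step-by-step execution trace:
1. try: `lst.append(14)` → lst = [14].
2. `val = 'hello' + 5` raises TypeError.
3. bare `except` matches → `lst.append(58)` → lst = [14, 58].
4. `else` is skipped (an exception was raised).
Result: [14, 58]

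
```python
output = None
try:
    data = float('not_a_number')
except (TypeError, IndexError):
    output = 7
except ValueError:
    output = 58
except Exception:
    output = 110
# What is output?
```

Step-by-step execution trace:
1. `data = float('not_a_number')` raises ValueError.
2. `except (TypeError, IndexError)` does not match ValueError; skipped.
3. `except ValueError` matches (exact type match) → output = 58.
4. `except Exception` is not reached.
Result: 58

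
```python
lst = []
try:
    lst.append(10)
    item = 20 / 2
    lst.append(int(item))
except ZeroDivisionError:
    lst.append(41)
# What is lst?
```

Step-by-step execution trace:
1. try: `lst.append(10)` → lst = [10].
2. `item = 20 / 2` → item = 10.0. No exception raised.
3. `lst.append(int(item))` → lst = [10, 10].
4. `except ZeroDivisionError` is skipped (no exception was raised).
Result: [10, 10]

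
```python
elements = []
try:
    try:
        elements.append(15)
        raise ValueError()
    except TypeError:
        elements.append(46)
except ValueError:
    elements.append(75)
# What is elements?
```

Step-by-step execution trace:
1. Inner try: `elements.append(15)` → elements = [15].
2. `raise ValueError()` raises ValueError.
3. Inner `except TypeError` does not match ValueError; exception propagates to outer try.
4. Outer `except ValueError` matches → `elements.append(75)` → elements = [15, 75].
Result: [15, 75]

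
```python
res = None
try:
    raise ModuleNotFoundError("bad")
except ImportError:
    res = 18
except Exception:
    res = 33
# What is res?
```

Step-by-step execution trace:
1. `raise ModuleNotFoundError(...)` raises ModuleNotFoundError.
2. `except ImportError` matches (ModuleNotFoundError is a subclass of ImportError) → res = 18.
3. `except Exception` is not reached.
Result: 18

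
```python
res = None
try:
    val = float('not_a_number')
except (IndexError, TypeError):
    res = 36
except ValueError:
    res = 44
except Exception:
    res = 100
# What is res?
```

Step-by-step execution trace:
1. `val = float('not_a_number')` raises ValueError.
2. `except (IndexError, TypeError)` does not match ValueError; skipped.
3. `except ValueError` matches (exact type match) → res = 44.
4. `except Exception` is not reached.
Result: 44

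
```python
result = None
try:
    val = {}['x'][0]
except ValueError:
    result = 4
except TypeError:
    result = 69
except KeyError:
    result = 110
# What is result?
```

Step-by-step execution trace:
1. `val = {}['x'][0]` raises KeyError.
2. `except ValueError` does not match KeyError; skipped.
3. `except TypeError` does not match KeyError; skipped.
4. `except KeyError` matches → result = 110.
Result: 110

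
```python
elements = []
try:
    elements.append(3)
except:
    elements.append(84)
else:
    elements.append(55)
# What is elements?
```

Step-by-step execution trace:
1. try: `elements.append(3)` → elements = [3]. No exception raised.
2. `except` is skipped.
3. `else` runs (try completed without exception): `elements.append(55)` → elements = [3, 55].
Result: [3, 55]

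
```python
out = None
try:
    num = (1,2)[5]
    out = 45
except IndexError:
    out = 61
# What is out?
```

Step-by-step execution trace:
1. `num = (1,2)[5]` raises IndexError.
2. `out = 45` is not reached.
3. `except IndexError` matches → out = 61.
Result: 61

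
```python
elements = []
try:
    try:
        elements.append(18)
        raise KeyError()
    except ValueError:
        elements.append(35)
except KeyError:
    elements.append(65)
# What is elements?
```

Step-by-step execution trace:
1. Inner try: `elements.append(18)` → elements = [18].
2. `raise KeyError()` raises KeyError.
3. Inner `except ValueError` does not match KeyError; exception propagates to outer try.
4. Outer `except KeyError` matches → `elements.append(65)` → elements = [18, 65].
Result: [18, 65]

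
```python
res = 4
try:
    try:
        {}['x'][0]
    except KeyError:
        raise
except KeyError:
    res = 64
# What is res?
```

Step-by-step execution trace:
1. Inner try: `{}['x'][0]` raises KeyError.
2. Inner `except KeyError` matches; bare `raise` re-raises the same KeyError.
3. Outer `except KeyError` matches → res = 64.
Result: 64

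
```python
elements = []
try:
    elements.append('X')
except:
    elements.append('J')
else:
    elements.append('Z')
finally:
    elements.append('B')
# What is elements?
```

Step-by-step execution trace:
1. try: `elements.append('X')` → elements = ['X']. No exception raised.
2. `except` is skipped.
3. `else` runs: `elements.append('Z')` → elements = ['X', 'Z'].
4. `finally` always runs: `elements.append('B')` → elements = ['X', 'Z', 'B'].
Result: ['X', 'Z', 'B']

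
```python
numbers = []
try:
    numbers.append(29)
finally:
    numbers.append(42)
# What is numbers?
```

Step-by-step execution trace:
1. try: `numbers.append(29)` → numbers = [29].
2. The try body completes without raising.
3. finally always runs: `numbers.append(42)` → numbers = [29, 42].
Result: [29, 42]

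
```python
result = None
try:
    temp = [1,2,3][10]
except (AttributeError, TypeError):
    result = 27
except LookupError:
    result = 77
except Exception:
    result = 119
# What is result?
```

Step-by-step execution trace:
1. `temp = [1,2,3][10]` raises IndexError.
2. `except (AttributeError, TypeError)` does not match IndexError; skipped.
3. `except LookupError` matches (IndexError is a subclass of LookupError) → result = 77.
4. `except Exception` is not reached.
Result: 77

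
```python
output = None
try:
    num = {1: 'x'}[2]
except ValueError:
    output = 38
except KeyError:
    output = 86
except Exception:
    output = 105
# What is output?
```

Step-by-step execution trace:
1. `num = {1: 'x'}[2]` raises KeyError.
2. `except ValueError` does not match KeyError; skipped.
3. `except KeyError` matches → output = 86.
4. Remaining except clauses are skipped.
Result: 86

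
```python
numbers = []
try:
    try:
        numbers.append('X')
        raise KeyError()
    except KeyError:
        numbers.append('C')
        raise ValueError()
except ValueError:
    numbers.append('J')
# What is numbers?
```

Step-by-step execution trace:
1. Inner try: `numbers.append('X')` → numbers = ['X'].
2. `raise KeyError()` raises KeyError.
3. Inner `except KeyError` matches → `numbers.append('C')` → numbers = ['X', 'C'].
4. `raise ValueError()` raises ValueError; propagates to outer try.
5. Outer `except ValueError` matches → `numbers.append('J')` → numbers = ['X', 'C', 'J'].
Result: ['X', 'C', 'J']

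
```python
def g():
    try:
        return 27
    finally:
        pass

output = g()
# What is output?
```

Step-by-step execution trace:
1. `g()` enters try: `return 27` sets pending return value 27.
2. Before returning, `finally: pass` runs (no effect).
3. g() returns 27 → output = 27.
Result: 27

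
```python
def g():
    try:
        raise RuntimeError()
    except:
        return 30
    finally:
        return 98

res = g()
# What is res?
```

Step-by-step execution trace:
1. `g()` enters try: `raise RuntimeError()` raises RuntimeError.
2. bare `except` matches → `return 30` sets pending return value 30.
3. Before returning, `finally: return 98` runs and overrides the pending return.
4. g() returns 98 → res = 98.
Result: 98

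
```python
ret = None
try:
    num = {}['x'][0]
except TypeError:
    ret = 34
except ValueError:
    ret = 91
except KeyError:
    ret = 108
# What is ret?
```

Step-by-step execution trace:
1. `num = {}['x'][0]` raises KeyError.
2. `except TypeError` does not match KeyError; skipped.
3. `except ValueError` does not match KeyError; skipped.
4. `except KeyError` matches → ret = 108.
Result: 108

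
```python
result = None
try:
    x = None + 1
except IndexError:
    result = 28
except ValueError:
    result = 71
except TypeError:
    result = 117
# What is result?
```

Step-by-step execution trace:
1. `x = None + 1` raises TypeError.
2. `except IndexError` does not match TypeError; skipped.
3. `except ValueError` does not match TypeError; skipped.
4. `except TypeError` matches → result = 117.
Result: 117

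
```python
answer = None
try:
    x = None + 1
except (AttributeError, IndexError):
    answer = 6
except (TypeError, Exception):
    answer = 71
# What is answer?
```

Step-by-step execution trace:
1. `x = None + 1` raises TypeError.
2. `except (AttributeError, IndexError)` does not match TypeError; skipped.
3. `except (TypeError, Exception)` matches (TypeError is in the tuple) → answer = 71.
Result: 71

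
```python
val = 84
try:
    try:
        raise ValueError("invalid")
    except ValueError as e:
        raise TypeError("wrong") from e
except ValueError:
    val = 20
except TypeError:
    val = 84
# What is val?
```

Step-by-step execution trace:
1. Inner try raises ValueError; inner `except ValueError as e` catches it.
2. `raise TypeError(...) from e` raises TypeError (ValueError is attached as __cause__, but only TypeError is active).
3. Outer `except ValueError` does not match TypeError; skipped.
4. Outer `except TypeError` matches → val = 84.
Result: 84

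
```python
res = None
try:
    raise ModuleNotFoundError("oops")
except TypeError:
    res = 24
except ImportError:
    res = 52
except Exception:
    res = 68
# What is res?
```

Step-by-step execution trace:
1. `raise ModuleNotFoundError(...)` raises ModuleNotFoundError.
2. `except TypeError` does not match (ModuleNotFoundError is not a subclass of TypeError); skipped.
3. `except ImportError` matches (ModuleNotFoundError is a subclass of ImportError) → res = 52.
4. `except Exception` is not reached.
Result: 52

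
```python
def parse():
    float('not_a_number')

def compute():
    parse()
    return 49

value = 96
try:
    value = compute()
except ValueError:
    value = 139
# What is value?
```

Step-by-step execution trace:
1. value starts at 96.
2. try: `compute()` calls `parse()`.
3. `parse()` evaluates `float('not_a_number')`, which raises ValueError; it propagates through compute (uncaught).
4. `return 49` in compute is not reached; the assignment to value does not complete.
5. `except ValueError` matches → value = 139.
Result: 139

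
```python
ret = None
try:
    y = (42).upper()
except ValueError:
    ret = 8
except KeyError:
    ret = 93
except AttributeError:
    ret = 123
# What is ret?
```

Step-by-step execution trace:
1. `y = (42).upper()` raises AttributeError.
2. `except ValueError` does not match AttributeError; skipped.
3. `except KeyError` does not match AttributeError; skipped.
4. `except AttributeError` matches → ret = 123.
Result: 123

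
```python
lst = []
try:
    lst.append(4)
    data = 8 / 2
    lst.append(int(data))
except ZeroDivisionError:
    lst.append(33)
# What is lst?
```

Step-by-step execution trace:
1. try: `lst.append(4)` → lst = [4].
2. `data = 8 / 2` → data = 4.0. No exception raised.
3. `lst.append(int(data))` → lst = [4, 4].
4. `except ZeroDivisionError` is skipped (no exception was raised).
Result: [4, 4]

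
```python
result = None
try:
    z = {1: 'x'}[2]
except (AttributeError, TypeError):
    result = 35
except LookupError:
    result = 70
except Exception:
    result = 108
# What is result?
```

Step-by-step execution trace:
1. `z = {1: 'x'}[2]` raises KeyError.
2. `except (AttributeError, TypeError)` does not match KeyError; skipped.
3. `except LookupError` matches (KeyError is a subclass of LookupError) → result = 70.
4. `except Exception` is not reached.
Result: 70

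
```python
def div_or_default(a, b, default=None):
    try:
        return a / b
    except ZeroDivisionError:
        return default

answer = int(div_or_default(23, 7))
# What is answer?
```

Step-by-step execution trace:
1. `div_or_default(23, 7)` enters try: `return 23 / 7` → returns 3.2857142857142856. No exception raised.
2. `except ZeroDivisionError` is skipped.
3. `int(3.2857142857142856)` → 3 → answer = 3.
Result: 3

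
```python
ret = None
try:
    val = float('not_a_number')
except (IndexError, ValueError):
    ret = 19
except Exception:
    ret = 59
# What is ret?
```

Step-by-step execution trace:
1. `val = float('not_a_number')` raises ValueError.
2. `except (IndexError, ValueError)` matches (ValueError is in the tuple) → ret = 19.
3. `except Exception` is not reached.
Result: 19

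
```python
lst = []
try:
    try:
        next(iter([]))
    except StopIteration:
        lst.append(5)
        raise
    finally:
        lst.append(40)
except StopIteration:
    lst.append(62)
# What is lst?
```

Step-by-step execution trace:
1. Inner try: `next(iter([]))` raises StopIteration.
2. Inner `except StopIteration` matches → `lst.append(5)` → lst = [5].
3. bare `raise` re-raises StopIteration.
4. Inner `finally` runs during unwinding: `lst.append(40)` → lst = [5, 40].
5. Outer `except StopIteration` matches → `lst.append(62)` → lst = [5, 40, 62].
Result: [5, 40, 62]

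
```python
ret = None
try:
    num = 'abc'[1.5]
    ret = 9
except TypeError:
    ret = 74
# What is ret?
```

Step-by-step execution trace:
1. `num = 'abc'[1.5]` raises TypeError.
2. `ret = 9` is not reached.
3. `except TypeError` matches → ret = 74.
Result: 74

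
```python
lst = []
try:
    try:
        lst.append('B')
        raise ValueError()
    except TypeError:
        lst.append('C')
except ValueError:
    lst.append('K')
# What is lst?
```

Step-by-step execution trace:
1. Inner try: `lst.append('B')` → lst = ['B'].
2. `raise ValueError()` raises ValueError.
3. Inner `except TypeError` does not match ValueError; exception propagates to outer try.
4. Outer `except ValueError` matches → `lst.append('K')` → lst = ['B', 'K'].
Result: ['B', 'K']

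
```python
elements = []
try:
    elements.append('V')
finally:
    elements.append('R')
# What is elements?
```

Step-by-step execution trace:
1. try: `elements.append('V')` → elements = ['V'].
2. The try body completes without raising.
3. finally always runs: `elements.append('R')` → elements = ['V', 'R'].
Result: ['V', 'R']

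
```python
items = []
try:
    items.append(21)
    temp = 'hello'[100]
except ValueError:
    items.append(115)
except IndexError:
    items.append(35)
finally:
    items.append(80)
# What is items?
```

Step-by-step execution trace:
1. try: `items.append(21)` → items = [21].
2. `temp = 'hello'[100]` raises IndexError.
3. `except ValueError` does not match IndexError; skipped.
4. `except IndexError` matches → `items.append(35)` → items = [21, 35].
5. finally always runs: `items.append(80)` → items = [21, 35, 80].
Result: [21, 35, 80]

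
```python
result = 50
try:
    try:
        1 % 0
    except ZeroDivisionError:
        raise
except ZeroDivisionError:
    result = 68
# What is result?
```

Step-by-step execution trace:
1. Inner try: `1 % 0` raises ZeroDivisionError.
2. Inner `except ZeroDivisionError` matches; bare `raise` re-raises the same ZeroDivisionError.
3. Outer `except ZeroDivisionError` matches → result = 68.
Result: 68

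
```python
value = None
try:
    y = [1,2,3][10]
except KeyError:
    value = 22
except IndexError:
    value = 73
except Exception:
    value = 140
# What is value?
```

Step-by-step execution trace:
1. `y = [1,2,3][10]` raises IndexError.
2. `except KeyError` does not match IndexError; skipped.
3. `except IndexError` matches → value = 73.
4. Remaining except clauses are skipped.
Result: 73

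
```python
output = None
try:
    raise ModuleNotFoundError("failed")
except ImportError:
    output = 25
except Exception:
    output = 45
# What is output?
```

Step-by-step execution trace:
1. `raise ModuleNotFoundError(...)` raises ModuleNotFoundError.
2. `except ImportError` matches (ModuleNotFoundError is a subclass of ImportError) → output = 25.
3. `except Exception` is not reached.
Result: 25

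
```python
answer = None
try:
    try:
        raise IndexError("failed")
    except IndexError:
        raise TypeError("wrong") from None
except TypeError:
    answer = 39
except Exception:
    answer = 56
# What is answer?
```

Step-by-step execution trace:
1. Inner try raises IndexError; inner `except IndexError` catches it.
2. `raise TypeError(...) from None` raises TypeError (from None suppresses __context__, but the active exception is still TypeError).
3. Outer `except TypeError` matches → answer = 39.
4. `except Exception` is not reached.
Result: 39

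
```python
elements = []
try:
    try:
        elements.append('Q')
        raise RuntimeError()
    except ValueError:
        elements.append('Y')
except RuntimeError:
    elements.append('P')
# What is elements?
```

Step-by-step execution trace:
1. Inner try: `elements.append('Q')` → elements = ['Q'].
2. `raise RuntimeError()` raises RuntimeError.
3. Inner `except ValueError` does not match RuntimeError; exception propagates to outer try.
4. Outer `except RuntimeError` matches → `elements.append('P')` → elements = ['Q', 'P'].
Result: ['Q', 'P']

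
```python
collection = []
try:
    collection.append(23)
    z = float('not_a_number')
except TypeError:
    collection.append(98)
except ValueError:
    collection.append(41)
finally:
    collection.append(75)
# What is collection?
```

Step-by-step execution trace:
1. try: `collection.append(23)` → collection = [23].
2. `z = float('not_a_number')` raises ValueError.
3. `except TypeError` does not match ValueError; skipped.
4. `except ValueError` matches → `collection.append(41)` → collection = [23, 41].
5. finally always runs: `collection.append(75)` → collection = [23, 41, 75].
Result: [23, 41, 75]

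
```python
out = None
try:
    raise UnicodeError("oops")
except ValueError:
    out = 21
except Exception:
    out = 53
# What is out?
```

Step-by-step execution trace:
1. `raise UnicodeError(...)` raises UnicodeError.
2. `except ValueError` matches (UnicodeError is a subclass of ValueError) → out = 21.
3. `except Exception` is not reached.
Result: 21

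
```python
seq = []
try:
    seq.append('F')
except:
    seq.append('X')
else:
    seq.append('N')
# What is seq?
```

Step-by-step execution trace:
1. try: `seq.append('F')` → seq = ['F']. No exception raised.
2. `except` is skipped.
3. `else` runs (try completed without exception): `seq.append('N')` → seq = ['F', 'N'].
Result: ['F', 'N']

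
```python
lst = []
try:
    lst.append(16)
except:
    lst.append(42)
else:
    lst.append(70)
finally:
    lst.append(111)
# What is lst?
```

Step-by-step execution trace:
1. try: `lst.append(16)` → lst = [16]. No exception raised.
2. `except` is skipped.
3. `else` runs: `lst.append(70)` → lst = [16, 70].
4. `finally` always runs: `lst.append(111)` → lst = [16, 70, 111].
Result: [16, 70, 111]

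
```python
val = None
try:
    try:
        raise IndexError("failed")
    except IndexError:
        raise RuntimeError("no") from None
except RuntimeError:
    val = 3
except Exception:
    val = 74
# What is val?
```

Step-by-step execution trace:
1. Inner try raises IndexError; inner `except IndexError` catches it.
2. `raise RuntimeError(...) from None` raises RuntimeError (from None suppresses __context__, but the active exception is still RuntimeError).
3. Outer `except RuntimeError` matches → val = 3.
4. `except Exception` is not reached.
Result: 3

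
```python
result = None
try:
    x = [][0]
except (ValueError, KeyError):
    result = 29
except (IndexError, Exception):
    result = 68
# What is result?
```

Step-by-step execution trace:
1. `x = [][0]` raises IndexError.
2. `except (ValueError, KeyError)` does not match IndexError; skipped.
3. `except (IndexError, Exception)` matches (IndexError is in the tuple) → result = 68.
Result: 68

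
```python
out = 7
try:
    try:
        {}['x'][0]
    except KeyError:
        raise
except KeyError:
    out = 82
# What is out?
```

Step-by-step execution trace:
1. Inner try: `{}['x'][0]` raises KeyError.
2. Inner `except KeyError` matches; bare `raise` re-raises the same KeyError.
3. Outer `except KeyError` matches → out = 82.
Result: 82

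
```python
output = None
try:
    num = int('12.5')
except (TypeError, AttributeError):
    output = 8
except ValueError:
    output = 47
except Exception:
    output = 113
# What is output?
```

Step-by-step execution trace:
1. `num = int('12.5')` raises ValueError.
2. `except (TypeError, AttributeError)` does not match ValueError; skipped.
3. `except ValueError` matches (exact type match) → output = 47.
4. `except Exception` is not reached.
Result: 47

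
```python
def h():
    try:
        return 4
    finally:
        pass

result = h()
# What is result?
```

Step-by-step execution trace:
1. `h()` enters try: `return 4` sets pending return value 4.
2. Before returning, `finally: pass` runs (no effect).
3. h() returns 4 → result = 4.
Result: 4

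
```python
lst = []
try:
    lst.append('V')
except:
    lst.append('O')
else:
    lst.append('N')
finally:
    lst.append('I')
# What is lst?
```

Step-by-step execution trace:
1. try: `lst.append('V')` → lst = ['V']. No exception raised.
2. `except` is skipped.
3. `else` runs: `lst.append('N')` → lst = ['V', 'N'].
4. `finally` always runs: `lst.append('I')` → lst = ['V', 'N', 'I'].
Result: ['V', 'N', 'I']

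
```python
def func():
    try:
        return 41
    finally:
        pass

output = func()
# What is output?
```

Step-by-step execution trace:
1. `func()` enters try: `return 41` sets pending return value 41.
2. Before returning, `finally: pass` runs (no effect).
3. func() returns 41 → output = 41.
Result: 41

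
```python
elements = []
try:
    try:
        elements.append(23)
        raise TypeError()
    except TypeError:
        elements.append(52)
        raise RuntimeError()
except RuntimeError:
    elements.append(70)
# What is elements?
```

Step-by-step execution trace:
1. Inner try: `elements.append(23)` → elements = [23].
2. `raise TypeError()` raises TypeError.
3. Inner `except TypeError` matches → `elements.append(52)` → elements = [23, 52].
4. `raise RuntimeError()` raises RuntimeError; propagates to outer try.
5. Outer `except RuntimeError` matches → `elements.append(70)` → elements = [23, 52, 70].
Result: [23, 52, 70]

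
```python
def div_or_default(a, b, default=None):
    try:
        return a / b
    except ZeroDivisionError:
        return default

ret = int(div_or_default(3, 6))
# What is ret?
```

Step-by-step execution trace:
1. `div_or_default(3, 6)` enters try: `return 3 / 6` → returns 0.5. No exception raised.
2. `except ZeroDivisionError` is skipped.
3. `int(0.5)` → 0 → ret = 0.
Result: 0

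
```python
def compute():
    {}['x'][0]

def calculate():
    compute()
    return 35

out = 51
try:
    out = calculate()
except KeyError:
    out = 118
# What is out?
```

Step-by-step execution trace:
1. out starts at 51.
2. try: `calculate()` calls `compute()`.
3. `compute()` evaluates `{}['x'][0]`, which raises KeyError; it propagates through calculate (uncaught).
4. `return 35` in calculate is not reached; the assignment to out does not complete.
5. `except KeyError` matches → out = 118.
Result: 118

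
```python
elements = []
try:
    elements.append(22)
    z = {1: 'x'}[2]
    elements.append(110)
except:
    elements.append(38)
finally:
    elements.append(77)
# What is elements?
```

Step-by-step execution trace:
1. try: `elements.append(22)` → elements = [22].
2. `z = {1: 'x'}[2]` raises KeyError; `elements.append(110)` is not reached.
3. bare `except` matches → `elements.append(38)` → elements = [22, 38].
4. finally always runs: `elements.append(77)` → elements = [22, 38, 77].
Result: [22, 38, 77]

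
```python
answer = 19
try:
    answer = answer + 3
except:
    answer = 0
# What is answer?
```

Step-by-step execution trace:
1. answer starts at 19.
2. try: `answer = answer + 3` → answer = 22. No exception raised.
3. `except` is skipped.
Result: 22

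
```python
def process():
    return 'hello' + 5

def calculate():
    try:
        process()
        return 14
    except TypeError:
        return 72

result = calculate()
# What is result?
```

Step-by-step execution trace:
1. `calculate()` calls `process()`.
2. `process()` evaluates `'hello' + 5`, which raises TypeError; it propagates to the caller.
3. `return 14` is not reached.
4. `except TypeError` in calculate matches → returns 72.
5. result = 72.
Result: 72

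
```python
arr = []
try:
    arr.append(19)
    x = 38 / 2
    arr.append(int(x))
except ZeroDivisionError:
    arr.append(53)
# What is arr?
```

Step-by-step execution trace:
1. try: `arr.append(19)` → arr = [19].
2. `x = 38 / 2` → x = 19.0. No exception raised.
3. `arr.append(int(x))` → arr = [19, 19].
4. `except ZeroDivisionError` is skipped (no exception was raised).
Result: [19, 19]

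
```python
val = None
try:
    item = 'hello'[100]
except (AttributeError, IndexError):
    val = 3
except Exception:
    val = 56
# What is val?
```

Step-by-step execution trace:
1. `item = 'hello'[100]` raises IndexError.
2. `except (AttributeError, IndexError)` matches (IndexError is in the tuple) → val = 3.
3. `except Exception` is not reached.
Result: 3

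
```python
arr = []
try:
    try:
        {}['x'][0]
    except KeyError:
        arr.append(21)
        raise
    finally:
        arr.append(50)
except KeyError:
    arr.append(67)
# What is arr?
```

Step-by-step execution trace:
1. Inner try: `{}['x'][0]` raises KeyError.
2. Inner `except KeyError` matches → `arr.append(21)` → arr = [21].
3. bare `raise` re-raises KeyError.
4. Inner `finally` runs during unwinding: `arr.append(50)` → arr = [21, 50].
5. Outer `except KeyError` matches → `arr.append(67)` → arr = [21, 50, 67].
Result: [21, 50, 67]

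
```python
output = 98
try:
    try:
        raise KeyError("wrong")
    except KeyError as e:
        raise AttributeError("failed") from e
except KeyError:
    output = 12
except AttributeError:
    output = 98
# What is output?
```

Step-by-step execution trace:
1. Inner try raises KeyError; inner `except KeyError as e` catches it.
2. `raise AttributeError(...) from e` raises AttributeError (KeyError is attached as __cause__, but only AttributeError is active).
3. Outer `except KeyError` does not match AttributeError; skipped.
4. Outer `except AttributeError` matches → output = 98.
Result: 98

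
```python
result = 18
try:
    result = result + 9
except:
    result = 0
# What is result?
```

Step-by-step execution trace:
1. result starts at 18.
2. try: `result = result + 9` → result = 27. No exception raised.
3. `except` is skipped.
Result: 27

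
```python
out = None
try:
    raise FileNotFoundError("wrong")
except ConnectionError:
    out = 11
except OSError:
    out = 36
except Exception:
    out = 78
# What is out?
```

Step-by-step execution trace:
1. `raise FileNotFoundError(...)` raises FileNotFoundError.
2. `except ConnectionError` does not match (FileNotFoundError is not a subclass of ConnectionError); skipped.
3. `except OSError` matches (FileNotFoundError is a subclass of OSError) → out = 36.
4. `except Exception` is not reached.
Result: 36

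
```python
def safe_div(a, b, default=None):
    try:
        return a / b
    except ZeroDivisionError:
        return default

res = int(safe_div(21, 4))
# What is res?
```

Step-by-step execution trace:
1. `safe_div(21, 4)` enters try: `return 21 / 4` → returns 5.25. No exception raised.
2. `except ZeroDivisionError` is skipped.
3. `int(5.25)` → 5 → res = 5.
Result: 5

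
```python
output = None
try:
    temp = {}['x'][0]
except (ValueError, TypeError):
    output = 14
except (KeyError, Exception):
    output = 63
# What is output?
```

Step-by-step execution trace:
1. `temp = {}['x'][0]` raises KeyError.
2. `except (ValueError, TypeError)` does not match KeyError; skipped.
3. `except (KeyError, Exception)` matches (KeyError is in the tuple) → output = 63.
Result: 63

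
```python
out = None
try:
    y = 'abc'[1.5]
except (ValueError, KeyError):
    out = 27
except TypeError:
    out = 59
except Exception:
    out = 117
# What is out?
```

Step-by-step execution trace:
1. `y = 'abc'[1.5]` raises TypeError.
2. `except (ValueError, KeyError)` does not match TypeError; skipped.
3. `except TypeError` matches (exact type match) → out = 59.
4. `except Exception` is not reached.
Result: 59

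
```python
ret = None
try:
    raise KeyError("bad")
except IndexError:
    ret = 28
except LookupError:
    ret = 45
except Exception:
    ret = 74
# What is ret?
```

Step-by-step execution trace:
1. `raise KeyError(...)` raises KeyError.
2. `except IndexError` does not match (KeyError is not a subclass of IndexError); skipped.
3. `except LookupError` matches (KeyError is a subclass of LookupError) → ret = 45.
4. `except Exception` is not reached.
Result: 45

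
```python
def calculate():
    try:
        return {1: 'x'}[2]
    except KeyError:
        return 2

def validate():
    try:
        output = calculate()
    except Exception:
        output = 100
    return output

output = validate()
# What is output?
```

Step-by-step execution trace:
1. `validate()` calls `calculate()`.
2. In calculate: `{1: 'x'}[2]` raises KeyError; `except KeyError` catches it → returns 2.
3. In validate: `output = calculate()` → output = 2. No exception reaches validate.
4. `except Exception` is skipped; validate returns 2.
5. output = 2.
Result: 2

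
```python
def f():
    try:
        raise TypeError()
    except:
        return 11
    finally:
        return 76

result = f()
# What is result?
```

Step-by-step execution trace:
1. `f()` enters try: `raise TypeError()` raises TypeError.
2. bare `except` matches → `return 11` sets pending return value 11.
3. Before returning, `finally: return 76` runs and overrides the pending return.
4. f() returns 76 → result = 76.
Result: 76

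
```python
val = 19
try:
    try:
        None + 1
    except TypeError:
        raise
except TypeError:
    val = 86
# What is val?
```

Step-by-step execution trace:
1. Inner try: `None + 1` raises TypeError.
2. Inner `except TypeError` matches; bare `raise` re-raises the same TypeError.
3. Outer `except TypeError` matches → val = 86.
Result: 86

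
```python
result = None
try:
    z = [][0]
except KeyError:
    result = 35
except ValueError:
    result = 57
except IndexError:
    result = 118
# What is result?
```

Step-by-step execution trace:
1. `z = [][0]` raises IndexError.
2. `except KeyError` does not match IndexError; skipped.
3. `except ValueError` does not match IndexError; skipped.
4. `except IndexError` matches → result = 118.
Result: 118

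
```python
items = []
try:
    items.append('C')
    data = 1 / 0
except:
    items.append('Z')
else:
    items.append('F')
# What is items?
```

Step-by-step execution trace:
1. try: `items.append('C')` → items = ['C'].
2. `data = 1 / 0` raises ZeroDivisionError.
3. bare `except` matches → `items.append('Z')` → items = ['C', 'Z'].
4. `else` is skipped (an exception was raised).
Result: ['C', 'Z']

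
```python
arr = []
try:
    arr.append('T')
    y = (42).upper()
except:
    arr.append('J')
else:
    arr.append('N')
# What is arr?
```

Step-by-step execution trace:
1. try: `arr.append('T')` → arr = ['T'].
2. `y = (42).upper()` raises AttributeError.
3. bare `except` matches → `arr.append('J')` → arr = ['T', 'J'].
4. `else` is skipped (an exception was raised).
Result: ['T', 'J']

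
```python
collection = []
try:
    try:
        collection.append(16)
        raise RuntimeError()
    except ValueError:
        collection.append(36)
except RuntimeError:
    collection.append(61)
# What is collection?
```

Step-by-step execution trace:
1. Inner try: `collection.append(16)` → collection = [16].
2. `raise RuntimeError()` raises RuntimeError.
3. Inner `except ValueError` does not match RuntimeError; exception propagates to outer try.
4. Outer `except RuntimeError` matches → `collection.append(61)` → collection = [16, 61].
Result: [16, 61]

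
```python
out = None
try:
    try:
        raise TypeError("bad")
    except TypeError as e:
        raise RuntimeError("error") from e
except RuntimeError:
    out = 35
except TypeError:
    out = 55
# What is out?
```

Step-by-step execution trace:
1. Inner try raises TypeError; inner `except TypeError as e` catches it.
2. `raise RuntimeError(...) from e` raises RuntimeError (TypeError is attached as __cause__, but only RuntimeError is active).
3. Outer `except RuntimeError` matches → out = 35.
4. `except TypeError` is not reached.
Result: 35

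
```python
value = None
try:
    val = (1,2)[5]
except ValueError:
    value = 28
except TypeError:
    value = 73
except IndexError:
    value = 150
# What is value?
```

Step-by-step execution trace:
1. `val = (1,2)[5]` raises IndexError.
2. `except ValueError` does not match IndexError; skipped.
3. `except TypeError` does not match IndexError; skipped.
4. `except IndexError` matches → value = 150.
Result: 150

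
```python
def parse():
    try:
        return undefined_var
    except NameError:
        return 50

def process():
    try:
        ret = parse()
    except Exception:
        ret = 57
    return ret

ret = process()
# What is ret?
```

Step-by-step execution trace:
1. `process()` calls `parse()`.
2. In parse: `undefined_var` raises NameError; `except NameError` catches it → returns 50.
3. In process: `ret = parse()` → ret = 50. No exception reaches process.
4. `except Exception` is skipped; process returns 50.
5. ret = 50.
Result: 50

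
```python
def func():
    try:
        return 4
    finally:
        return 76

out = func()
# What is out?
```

Step-by-step execution trace:
1. `func()` enters try: `return 4` sets pending return value 4.
2. Before returning, `finally: return 76` runs and overrides the pending return.
3. func() returns 76 → out = 76.
Result: 76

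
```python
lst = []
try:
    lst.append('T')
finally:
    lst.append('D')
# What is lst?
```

Step-by-step execution trace:
1. try: `lst.append('T')` → lst = ['T'].
2. The try body completes without raising.
3. finally always runs: `lst.append('D')` → lst = ['T', 'D'].
Result: ['T', 'D']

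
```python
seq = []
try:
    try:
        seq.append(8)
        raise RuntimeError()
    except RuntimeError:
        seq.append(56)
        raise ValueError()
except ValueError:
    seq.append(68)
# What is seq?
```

Step-by-step execution trace:
1. Inner try: `seq.append(8)` → seq = [8].
2. `raise RuntimeError()` raises RuntimeError.
3. Inner `except RuntimeError` matches → `seq.append(56)` → seq = [8, 56].
4. `raise ValueError()` raises ValueError; propagates to outer try.
5. Outer `except ValueError` matches → `seq.append(68)` → seq = [8, 56, 68].
Result: [8, 56, 68]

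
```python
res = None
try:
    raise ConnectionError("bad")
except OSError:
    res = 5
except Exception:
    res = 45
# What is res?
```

Step-by-step execution trace:
1. `raise ConnectionError(...)` raises ConnectionError.
2. `except OSError` matches (ConnectionError is a subclass of OSError) → res = 5.
3. `except Exception` is not reached.
Result: 5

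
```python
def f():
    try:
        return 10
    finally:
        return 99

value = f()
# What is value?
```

Step-by-step execution trace:
1. `f()` enters try: `return 10` sets pending return value 10.
2. Before returning, `finally: return 99` runs and overrides the pending return.
3. f() returns 99 → value = 99.
Result: 99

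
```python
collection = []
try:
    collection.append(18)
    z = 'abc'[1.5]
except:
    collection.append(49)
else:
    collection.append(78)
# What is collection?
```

Step-by-step execution trace:
1. try: `collection.append(18)` → collection = [18].
2. `z = 'abc'[1.5]` raises TypeError.
3. bare `except` matches → `collection.append(49)` → collection = [18, 49].
4. `else` is skipped (an exception was raised).
Result: [18, 49]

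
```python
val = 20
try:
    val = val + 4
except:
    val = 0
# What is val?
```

Step-by-step execution trace:
1. val starts at 20.
2. try: `val = val + 4` → val = 24. No exception raised.
3. `except` is skipped.
Result: 24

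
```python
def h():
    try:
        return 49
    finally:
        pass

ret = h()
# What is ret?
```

Step-by-step execution trace:
1. `h()` enters try: `return 49` sets pending return value 49.
2. Before returning, `finally: pass` runs (no effect).
3. h() returns 49 → ret = 49.
Result: 49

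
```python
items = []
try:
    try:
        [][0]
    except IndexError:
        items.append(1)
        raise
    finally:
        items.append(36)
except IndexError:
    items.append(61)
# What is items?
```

Step-by-step execution trace:
1. Inner try: `[][0]` raises IndexError.
2. Inner `except IndexError` matches → `items.append(1)` → items = [1].
3. bare `raise` re-raises IndexError.
4. Inner `finally` runs during unwinding: `items.append(36)` → items = [1, 36].
5. Outer `except IndexError` matches → `items.append(61)` → items = [1, 36, 61].
Result: [1, 36, 61]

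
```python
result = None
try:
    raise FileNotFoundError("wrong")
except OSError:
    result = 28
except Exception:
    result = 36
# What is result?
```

Step-by-step execution trace:
1. `raise FileNotFoundError(...)` raises FileNotFoundError.
2. `except OSError` matches (FileNotFoundError is a subclass of OSError) → result = 28.
3. `except Exception` is not reached.
Result: 28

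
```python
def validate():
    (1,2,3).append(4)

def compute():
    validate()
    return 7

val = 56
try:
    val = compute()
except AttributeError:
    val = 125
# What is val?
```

Step-by-step execution trace:
1. val starts at 56.
2. try: `compute()` calls `validate()`.
3. `validate()` evaluates `(1,2,3).append(4)`, which raises AttributeError; it propagates through compute (uncaught).
4. `return 7` in compute is not reached; the assignment to val does not complete.
5. `except AttributeError` matches → val = 125.
Result: 125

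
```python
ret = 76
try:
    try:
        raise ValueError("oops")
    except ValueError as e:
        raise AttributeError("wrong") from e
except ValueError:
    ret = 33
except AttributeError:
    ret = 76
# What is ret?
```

Step-by-step execution trace:
1. Inner try raises ValueError; inner `except ValueError as e` catches it.
2. `raise AttributeError(...) from e` raises AttributeError (ValueError is attached as __cause__, but only AttributeError is active).
3. Outer `except ValueError` does not match AttributeError; skipped.
4. Outer `except AttributeError` matches → ret = 76.
Result: 76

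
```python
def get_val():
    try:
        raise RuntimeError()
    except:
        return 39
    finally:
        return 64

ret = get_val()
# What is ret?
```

Step-by-step execution trace:
1. `get_val()` enters try: `raise RuntimeError()` raises RuntimeError.
2. bare `except` matches → `return 39` sets pending return value 39.
3. Before returning, `finally: return 64` runs and overrides the pending return.
4. get_val() returns 64 → ret = 64.
Result: 64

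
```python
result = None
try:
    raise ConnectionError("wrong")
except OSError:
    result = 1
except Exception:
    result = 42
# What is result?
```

Step-by-step execution trace:
1. `raise ConnectionError(...)` raises ConnectionError.
2. `except OSError` matches (ConnectionError is a subclass of OSError) → result = 1.
3. `except Exception` is not reached.
Result: 1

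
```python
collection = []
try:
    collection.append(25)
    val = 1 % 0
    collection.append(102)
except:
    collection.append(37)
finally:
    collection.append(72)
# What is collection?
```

Step-by-step execution trace:
1. try: `collection.append(25)` → collection = [25].
2. `val = 1 % 0` raises ZeroDivisionError; `collection.append(102)` is not reached.
3. bare `except` matches → `collection.append(37)` → collection = [25, 37].
4. finally always runs: `collection.append(72)` → collection = [25, 37, 72].
Result: [25, 37, 72]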